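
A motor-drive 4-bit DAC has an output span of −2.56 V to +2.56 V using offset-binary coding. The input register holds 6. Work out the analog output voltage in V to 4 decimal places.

-0.6400 V

LSB = 5.12 V / 2^4 = 320.000 mV.
V_out = (−2.56) + 6 × 0.32 V = -0.64 V.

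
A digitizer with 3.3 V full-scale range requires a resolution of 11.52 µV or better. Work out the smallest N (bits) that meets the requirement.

19 bits

Number of steps required ≥ 3.3 V / 11.52 µV = 286458.33.
Need 2^N ≥ 286458.33; 2^18 = 262144, 2^19 = 524288.
Minimum N = 19.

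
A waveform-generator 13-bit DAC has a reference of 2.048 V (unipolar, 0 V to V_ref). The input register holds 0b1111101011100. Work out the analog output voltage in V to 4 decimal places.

LSB = 2.048 V / 2^13 = 250.00 µV.
Code 0b1111101011100 = 8028 decimal.
V_out = 0 + 8028 × 0.00025 V = 2.007 V.

2.0070 V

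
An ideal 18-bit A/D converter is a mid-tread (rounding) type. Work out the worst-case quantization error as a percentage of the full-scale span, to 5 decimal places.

Rounding → worst-case error = ½ LSB = V_FS/2^19, so 100/524288 = 0.000190735 % of full scale.

0.00019 %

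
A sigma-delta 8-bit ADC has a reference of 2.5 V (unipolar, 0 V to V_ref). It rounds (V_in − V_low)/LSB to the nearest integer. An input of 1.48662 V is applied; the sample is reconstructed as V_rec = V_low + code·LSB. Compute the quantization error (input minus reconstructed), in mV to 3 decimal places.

2.245 mV

Step size: 2.5 V ÷ 2^8 = 9.766 mV.
(V_in − V_low)/LSB = (1.48662 − 0)/0.00976562 = 152.2299 → code 152 (round).
V_rec = 0 + 152·0.00976562 = 1.484375 V.
V_in − V_rec = 0.002245 V = 2.245 mV.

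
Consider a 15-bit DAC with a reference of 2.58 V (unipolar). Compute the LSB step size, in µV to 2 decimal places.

Full-scale span = 2.58 V.
LSB = 2.58 / 2^15 = 2.58 / 32768 = 7.87354e-05 V = 78.74 µV.

78.74 µV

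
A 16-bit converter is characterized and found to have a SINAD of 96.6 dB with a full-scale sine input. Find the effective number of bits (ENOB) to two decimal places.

ENOB = (SINAD − 1.76) / 6.02 = (96.6 − 1.76)/6.02 = 15.754.

15.75 bits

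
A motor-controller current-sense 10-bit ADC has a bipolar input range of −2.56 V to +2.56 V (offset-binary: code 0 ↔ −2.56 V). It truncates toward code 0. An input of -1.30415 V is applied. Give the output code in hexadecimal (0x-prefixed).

code 0xFB (decimal 251)

LSB = 5.12 V / 1024 = 5.000 mV.
(V_in − V_low)/LSB = (-1.30415 − (−2.56)) / 0.005 = 251.170.
So the output code is 251.
In hexadecimal (0x-prefixed): 0xFB.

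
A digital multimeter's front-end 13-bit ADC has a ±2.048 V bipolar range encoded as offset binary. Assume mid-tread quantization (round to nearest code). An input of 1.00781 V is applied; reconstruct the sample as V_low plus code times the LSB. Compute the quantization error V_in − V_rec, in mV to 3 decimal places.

-0.190 mV

Step size: 4.096 V ÷ 2^13 = 0.500 mV.
(1.00781 − (−2.048))/0.0005 = 6111.6200; round gives code 6112.
V_rec = (−2.048) + 6112·0.0005 = 1.008 V.
Difference: -0.00019 V → -0.190 mV.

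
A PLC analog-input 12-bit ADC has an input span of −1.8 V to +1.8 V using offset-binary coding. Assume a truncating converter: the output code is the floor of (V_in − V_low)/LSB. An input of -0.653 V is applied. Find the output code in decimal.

Full-scale span = 3.6 V; LSB = 3.6/2^12 = 0.879 mV.
(-0.653 − (−1.8)) / 0.000878906 = 1305.031 LSBs.
⌊·⌋(1305.031) = 1305.

code 1305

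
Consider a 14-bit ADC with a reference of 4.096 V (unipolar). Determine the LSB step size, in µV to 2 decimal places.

Full-scale span = 4.096 V.
LSB = 4.096 / 2^14 = 4.096 / 16384 = 0.00025 V = 250.00 µV.

250.00 µV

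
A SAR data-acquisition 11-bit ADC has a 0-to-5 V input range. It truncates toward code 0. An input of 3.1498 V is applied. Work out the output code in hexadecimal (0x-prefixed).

code 0x50A (decimal 1290)

LSB = 5 V / 2048 = 2.441 mV.
(V_in − V_low)/LSB = (3.1498 − 0) / 0.00244141 = 1290.158.
So the output code is 1290.
In hexadecimal (0x-prefixed): 0x50A.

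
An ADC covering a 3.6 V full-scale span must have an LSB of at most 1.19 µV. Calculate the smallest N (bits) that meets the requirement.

22 bits

Number of steps required ≥ 3.6 V / 1.19 µV = 3025210.08.
Need 2^N ≥ 3025210.08; 2^21 = 2097152, 2^22 = 4194304.
Minimum N = 22.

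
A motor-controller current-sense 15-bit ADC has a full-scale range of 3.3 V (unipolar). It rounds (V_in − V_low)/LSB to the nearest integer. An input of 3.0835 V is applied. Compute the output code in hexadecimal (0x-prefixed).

code 0x779A (decimal 30618)

LSB = 3.3 V / 32768 = 100.71 µV.
Input sits at 30618.221 steps above V_low.
Round → code 30618.
In hexadecimal (0x-prefixed): 0x779A.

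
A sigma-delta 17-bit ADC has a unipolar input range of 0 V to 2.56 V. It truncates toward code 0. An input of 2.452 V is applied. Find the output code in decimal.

LSB = 2.56 V / 131072 = 19.53 µV.
Input sits at 125542.400 steps above V_low.
Floor → code 125542.

code 125542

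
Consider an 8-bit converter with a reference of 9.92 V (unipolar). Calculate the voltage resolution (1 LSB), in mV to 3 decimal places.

38.750 mV

Full-scale span = 9.92 V.
LSB = 9.92 / 2^8 = 9.92 / 256 = 0.03875 V = 38.750 mV.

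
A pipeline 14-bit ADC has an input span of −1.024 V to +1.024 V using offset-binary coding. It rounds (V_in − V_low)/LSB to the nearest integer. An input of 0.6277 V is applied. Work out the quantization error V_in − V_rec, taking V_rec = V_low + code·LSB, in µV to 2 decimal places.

Step size: 2.048 V ÷ 2^14 = 125.00 µV.
(0.6277 − (−1.024))/0.000125 = 13213.6000; round gives code 13214.
Reconstructed: 0.62775 V.
V_in − V_rec = -5e-05 V = -50.00 µV.

-50.00 µV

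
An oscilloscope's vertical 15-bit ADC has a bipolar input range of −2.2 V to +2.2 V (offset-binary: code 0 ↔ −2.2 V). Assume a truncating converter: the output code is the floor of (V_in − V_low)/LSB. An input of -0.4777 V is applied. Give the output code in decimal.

code 12826

Full-scale span = 4.4 V; LSB = 4.4/2^15 = 134.28 µV.
Input sits at 12826.438 steps above V_low.
Floor → code 12826.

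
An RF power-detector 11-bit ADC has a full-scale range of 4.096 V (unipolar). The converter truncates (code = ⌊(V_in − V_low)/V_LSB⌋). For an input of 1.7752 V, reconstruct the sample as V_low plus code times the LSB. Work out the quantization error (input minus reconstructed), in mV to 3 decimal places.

Step size: 4.096 V ÷ 2^11 = 2.000 mV.
Scaled input = 887.6000 LSBs, so code = 887.
Code 887 maps back to 0 + 887×0.002 V = 1.774 V.
Error = 1.7752 − 1.774 = 0.0012 V = 1.200 mV.

1.200 mV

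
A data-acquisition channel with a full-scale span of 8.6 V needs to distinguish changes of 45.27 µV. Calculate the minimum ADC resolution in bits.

18 bits

Number of steps required ≥ 8.6 V / 45.27 µV = 189971.28.
Need 2^N ≥ 189971.28; 2^17 = 131072, 2^18 = 262144.
Minimum N = 18.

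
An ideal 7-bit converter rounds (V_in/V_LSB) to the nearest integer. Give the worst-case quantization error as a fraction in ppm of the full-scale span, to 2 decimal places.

3906.25 ppm

Rounding → worst-case error = ½ LSB = V_FS/2^8, so 1e+06/256 = 3906.25 ppm of full scale.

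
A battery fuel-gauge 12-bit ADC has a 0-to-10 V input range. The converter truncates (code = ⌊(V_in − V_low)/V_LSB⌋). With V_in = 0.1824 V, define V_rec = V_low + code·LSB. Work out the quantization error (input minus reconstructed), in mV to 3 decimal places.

1.736 mV

Step size: 10 V ÷ 2^12 = 2.441 mV.
(V_in − V_low)/LSB = (0.1824 − 0)/0.00244141 = 74.7110 → code 74 (floor).
V_rec = 0 + 74·0.00244141 = 0.18066406 V.
Difference: 0.00173594 V → 1.736 mV.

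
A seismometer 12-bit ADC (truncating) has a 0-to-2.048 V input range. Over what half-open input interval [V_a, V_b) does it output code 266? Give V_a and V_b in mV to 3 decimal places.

LSB = 2.048/2^12 = 0.500 mV.
V_a = V_low + 266·LSB = 0.133 V; V_b = V_low + 267·LSB = 0.1335 V.

[133.000 mV, 133.500 mV)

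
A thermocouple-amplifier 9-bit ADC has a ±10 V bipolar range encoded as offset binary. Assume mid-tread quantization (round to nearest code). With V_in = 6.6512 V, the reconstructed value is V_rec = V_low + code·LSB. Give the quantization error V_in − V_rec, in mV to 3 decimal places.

10.575 mV

One LSB is 20 V / 512 = 39.062 mV.
(6.6512 − (−10))/0.0390625 = 426.2707; round gives code 426.
Reconstructed: 6.640625 V.
Error = 6.6512 − 6.640625 = 0.010575 V = 10.575 mV.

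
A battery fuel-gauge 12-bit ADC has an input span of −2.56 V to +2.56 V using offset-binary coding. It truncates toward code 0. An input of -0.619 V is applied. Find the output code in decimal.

code 1552

With 4096 levels over 5.12 V, one step is 1.250 mV.
(V_in − V_low)/LSB = (-0.619 − (−2.56)) / 0.00125 = 1552.800.
Floor → code 1552.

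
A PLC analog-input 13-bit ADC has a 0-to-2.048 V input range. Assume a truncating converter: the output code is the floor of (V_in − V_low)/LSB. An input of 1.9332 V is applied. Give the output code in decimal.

code 7732

LSB = 2.048 V / 8192 = 250.00 µV.
(V_in − V_low)/LSB = (1.9332 − 0) / 0.00025 = 7732.800.
Floor → code 7732.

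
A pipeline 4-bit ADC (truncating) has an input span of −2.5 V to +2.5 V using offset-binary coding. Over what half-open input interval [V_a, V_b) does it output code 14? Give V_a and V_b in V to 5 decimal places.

[1.87500 V, 2.18750 V)

LSB = 5/2^4 = 312.500 mV.
V_a = V_low + 14·LSB = 1.875 V; V_b = V_low + 15·LSB = 2.1875 V.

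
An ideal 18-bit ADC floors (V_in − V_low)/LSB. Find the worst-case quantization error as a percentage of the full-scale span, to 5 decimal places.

0.00038 %

Truncating → worst-case error = 1 LSB = V_FS/2^18, so 100/262144 = 0.00038147 % of full scale.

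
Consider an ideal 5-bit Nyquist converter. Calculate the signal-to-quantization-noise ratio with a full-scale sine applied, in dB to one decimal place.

SNR ≈ 6.02·N + 1.76 dB = 6.02·5 + 1.76 = 31.86 dB.

31.9 dB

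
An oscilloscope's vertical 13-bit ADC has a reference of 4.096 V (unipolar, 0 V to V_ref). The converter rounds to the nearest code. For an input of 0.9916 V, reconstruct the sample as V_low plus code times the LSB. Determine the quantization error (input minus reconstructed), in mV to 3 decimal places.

0.100 mV

Step size: 4.096 V ÷ 2^13 = 0.500 mV.
Scaled input = 1983.2000 LSBs, so code = 1983.
Reconstructed: 0.9915 V.
V_in − V_rec = 0.0001 V = 0.100 mV.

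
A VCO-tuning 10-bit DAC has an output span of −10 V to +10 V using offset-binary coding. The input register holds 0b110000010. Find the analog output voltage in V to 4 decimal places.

LSB = 20 V / 2^10 = 19.531 mV.
Code 0b110000010 = 386 decimal.
V_out = (−10) + 386 × 0.0195312 V = -2.46094 V.

-2.4609 V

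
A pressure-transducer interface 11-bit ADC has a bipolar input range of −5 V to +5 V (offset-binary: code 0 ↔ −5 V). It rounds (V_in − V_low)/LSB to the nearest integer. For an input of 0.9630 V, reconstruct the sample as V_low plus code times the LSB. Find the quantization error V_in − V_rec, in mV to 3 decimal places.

1.086 mV

One LSB is 10 V / 2048 = 4.883 mV.
(0.9630 − (−5))/0.00488281 = 1221.2224; round gives code 1221.
Reconstructed: 0.96191406 V.
V_in − V_rec = 0.00108594 V = 1.086 mV.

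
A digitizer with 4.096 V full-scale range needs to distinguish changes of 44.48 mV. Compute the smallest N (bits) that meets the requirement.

7 bits

Number of steps required ≥ 4.096 V / 44.48 mV = 92.09.
Need 2^N ≥ 92.09; 2^6 = 64, 2^7 = 128.
Minimum N = 7.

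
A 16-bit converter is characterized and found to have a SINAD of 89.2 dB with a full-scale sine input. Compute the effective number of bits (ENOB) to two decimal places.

ENOB = (SINAD − 1.76) / 6.02 = (89.2 − 1.76)/6.02 = 14.525.

14.52 bits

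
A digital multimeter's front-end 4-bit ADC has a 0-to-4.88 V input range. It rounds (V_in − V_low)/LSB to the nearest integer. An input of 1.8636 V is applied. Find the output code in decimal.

code 6

LSB = 4.88 V / 16 = 305.000 mV.
Input sits at 6.110 steps above V_low.
Round → code 6.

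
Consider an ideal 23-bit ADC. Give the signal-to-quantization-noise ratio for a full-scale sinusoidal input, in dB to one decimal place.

140.2 dB

SNR ≈ 6.02·N + 1.76 dB = 6.02·23 + 1.76 = 140.22 dB.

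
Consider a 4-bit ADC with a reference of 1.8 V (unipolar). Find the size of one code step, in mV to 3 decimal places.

112.500 mV

Full-scale span = 1.8 V.
LSB = 1.8 / 2^4 = 1.8 / 16 = 0.1125 V = 112.500 mV.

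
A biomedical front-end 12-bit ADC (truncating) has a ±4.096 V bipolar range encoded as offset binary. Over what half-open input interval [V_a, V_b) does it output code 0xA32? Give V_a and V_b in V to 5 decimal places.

[1.12400 V, 1.12600 V)

LSB = 8.192/2^12 = 2.000 mV.
Code 0xA32 = 2610 decimal.
V_a = V_low + 2610·LSB = 1.124 V; V_b = V_low + 2611·LSB = 1.126 V.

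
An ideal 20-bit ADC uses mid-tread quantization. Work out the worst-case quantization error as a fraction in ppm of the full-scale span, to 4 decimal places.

0.4768 ppm

Rounding → worst-case error = ½ LSB = V_FS/2^21, so 1e+06/2097152 = 0.476837 ppm of full scale.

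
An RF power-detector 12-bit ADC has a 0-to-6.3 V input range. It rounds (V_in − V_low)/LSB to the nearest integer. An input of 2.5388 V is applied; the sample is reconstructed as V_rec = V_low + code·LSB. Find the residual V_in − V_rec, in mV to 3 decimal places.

Step size: 6.3 V ÷ 2^12 = 1.538 mV.
Scaled input = 1650.6230 LSBs, so code = 1651.
Code 1651 maps back to 0 + 1651×0.00153809 V = 2.5393799 V.
Difference: -0.000579883 V → -0.580 mV.

-0.580 mV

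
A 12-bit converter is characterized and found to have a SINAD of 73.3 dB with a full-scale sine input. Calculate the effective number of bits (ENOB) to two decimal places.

11.88 bits

ENOB = (SINAD − 1.76) / 6.02 = (73.3 − 1.76)/6.02 = 11.884.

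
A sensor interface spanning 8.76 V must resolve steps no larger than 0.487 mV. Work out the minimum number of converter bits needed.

15 bits

Number of steps required ≥ 8.76 V / 0.487 mV = 17987.68.
Need 2^N ≥ 17987.68; 2^14 = 16384, 2^15 = 32768.
Minimum N = 15.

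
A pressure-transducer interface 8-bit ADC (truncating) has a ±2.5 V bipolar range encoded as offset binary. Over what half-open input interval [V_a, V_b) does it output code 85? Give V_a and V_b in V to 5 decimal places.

[-0.83984 V, -0.82031 V)

LSB = 5/2^8 = 19.531 mV.
V_a = V_low + 85·LSB = -0.839844 V; V_b = V_low + 86·LSB = -0.820312 V.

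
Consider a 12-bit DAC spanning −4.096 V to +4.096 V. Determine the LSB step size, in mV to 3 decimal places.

Full-scale span = 8.192 V.
LSB = 8.192 / 2^12 = 8.192 / 4096 = 0.002 V = 2.000 mV.

2.000 mV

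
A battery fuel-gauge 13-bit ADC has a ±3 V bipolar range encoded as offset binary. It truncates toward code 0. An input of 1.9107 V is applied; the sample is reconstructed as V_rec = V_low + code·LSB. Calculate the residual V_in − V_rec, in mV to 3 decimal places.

0.544 mV

One LSB is 6 V / 8192 = 0.732 mV.
(V_in − V_low)/LSB = (1.9107 − (−3))/0.000732422 = 6704.7424 → code 6704 (floor).
Code 6704 maps back to (−3) + 6704×0.000732422 V = 1.9101562 V.
Error = 1.9107 − 1.9101562 = 0.00054375 V = 0.544 mV.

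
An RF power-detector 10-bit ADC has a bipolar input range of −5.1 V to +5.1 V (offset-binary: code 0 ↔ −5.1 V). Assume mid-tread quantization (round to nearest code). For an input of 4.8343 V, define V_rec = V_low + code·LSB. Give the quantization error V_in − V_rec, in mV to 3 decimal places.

Step size: 10.2 V ÷ 2^10 = 9.961 mV.
Scaled input = 997.3258 LSBs, so code = 997.
Code 997 maps back to (−5.1) + 997×0.00996094 V = 4.8310547 V.
Difference: 0.00324531 V → 3.245 mV.

3.245 mV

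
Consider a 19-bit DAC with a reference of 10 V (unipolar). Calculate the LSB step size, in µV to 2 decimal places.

Full-scale span = 10 V.
LSB = 10 / 2^19 = 10 / 524288 = 1.90735e-05 V = 19.07 µV.

19.07 µV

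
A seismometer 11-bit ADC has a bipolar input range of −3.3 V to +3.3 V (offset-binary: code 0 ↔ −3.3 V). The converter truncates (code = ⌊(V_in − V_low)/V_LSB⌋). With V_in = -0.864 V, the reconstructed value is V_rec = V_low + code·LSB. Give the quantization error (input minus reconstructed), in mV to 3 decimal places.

2.895 mV

LSB = 6.6/2^11 = 3.223 mV.
Scaled input = 755.8982 LSBs, so code = 755.
V_rec = (−3.3) + 755·0.00322266 = -0.86689453 V.
Error = -0.864 − (−0.86689453) = 0.00289453 V = 2.895 mV.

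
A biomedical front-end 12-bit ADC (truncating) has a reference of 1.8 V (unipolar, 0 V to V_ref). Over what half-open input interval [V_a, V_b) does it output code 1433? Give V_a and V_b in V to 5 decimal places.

LSB = 1.8/2^12 = 439.45 µV.
V_a = V_low + 1433·LSB = 0.629736 V; V_b = V_low + 1434·LSB = 0.630176 V.

[0.62974 V, 0.63018 V)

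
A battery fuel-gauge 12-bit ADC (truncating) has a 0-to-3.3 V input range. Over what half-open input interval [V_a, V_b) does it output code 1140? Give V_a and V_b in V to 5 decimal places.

[0.91846 V, 0.91926 V)

LSB = 3.3/2^12 = 0.806 mV.
V_a = V_low + 1140·LSB = 0.918457 V; V_b = V_low + 1141·LSB = 0.919263 V.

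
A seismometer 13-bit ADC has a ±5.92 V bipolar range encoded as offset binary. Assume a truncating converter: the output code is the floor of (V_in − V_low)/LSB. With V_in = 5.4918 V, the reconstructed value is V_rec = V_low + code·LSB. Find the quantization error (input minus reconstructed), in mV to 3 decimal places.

Step size: 11.84 V ÷ 2^13 = 1.445 mV.
(5.4918 − (−5.92))/0.00144531 = 7895.7319; ⌊·⌋ gives code 7895.
Reconstructed: 5.4907422 V.
Difference: 0.00105781 V → 1.058 mV.

1.058 mV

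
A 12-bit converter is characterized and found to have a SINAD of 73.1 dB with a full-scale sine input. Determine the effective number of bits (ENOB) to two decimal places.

ENOB = (SINAD − 1.76) / 6.02 = (73.1 − 1.76)/6.02 = 11.850.

11.85 bits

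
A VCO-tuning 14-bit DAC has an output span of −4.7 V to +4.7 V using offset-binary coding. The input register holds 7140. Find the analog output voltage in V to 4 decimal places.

-0.6036 V

LSB = 9.4 V / 2^14 = 0.574 mV.
V_out = (−4.7) + 7140 × 0.00057373 V = -0.603564 V.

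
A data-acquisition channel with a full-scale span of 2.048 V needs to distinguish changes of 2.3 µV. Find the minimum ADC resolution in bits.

Number of steps required ≥ 2.048 V / 2.3 µV = 890434.78.
Need 2^N ≥ 890434.78; 2^19 = 524288, 2^20 = 1048576.
Minimum N = 20.

20 bits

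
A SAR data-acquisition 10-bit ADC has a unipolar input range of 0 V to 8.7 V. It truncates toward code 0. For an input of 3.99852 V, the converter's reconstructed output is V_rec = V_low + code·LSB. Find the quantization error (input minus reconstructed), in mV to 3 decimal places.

5.356 mV

LSB = 8.7/2^10 = 8.496 mV.
(V_in − V_low)/LSB = (3.99852 − 0)/0.00849609 = 470.6304 → code 470 (floor).
Code 470 maps back to 0 + 470×0.00849609 V = 3.9931641 V.
Error = 3.99852 − 3.9931641 = 0.00535594 V = 5.356 mV.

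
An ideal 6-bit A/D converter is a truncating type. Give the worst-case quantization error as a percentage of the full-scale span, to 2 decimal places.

Truncating → worst-case error = 1 LSB = V_FS/2^6, so 100/64 = 1.5625 % of full scale.

1.56 %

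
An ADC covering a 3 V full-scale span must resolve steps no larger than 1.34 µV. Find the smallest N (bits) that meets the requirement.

22 bits

Number of steps required ≥ 3 V / 1.34 µV = 2238805.97.
Need 2^N ≥ 2238805.97; 2^21 = 2097152, 2^22 = 4194304.
Minimum N = 22.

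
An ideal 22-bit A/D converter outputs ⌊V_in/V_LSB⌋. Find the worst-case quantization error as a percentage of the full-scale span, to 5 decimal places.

0.00002 %

Truncating → worst-case error = 1 LSB = V_FS/2^22, so 100/4194304 = 2.38419e-05 % of full scale.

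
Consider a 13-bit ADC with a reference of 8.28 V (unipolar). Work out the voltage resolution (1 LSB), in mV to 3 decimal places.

Full-scale span = 8.28 V.
LSB = 8.28 / 2^13 = 8.28 / 8192 = 0.00101074 V = 1.011 mV.

1.011 mV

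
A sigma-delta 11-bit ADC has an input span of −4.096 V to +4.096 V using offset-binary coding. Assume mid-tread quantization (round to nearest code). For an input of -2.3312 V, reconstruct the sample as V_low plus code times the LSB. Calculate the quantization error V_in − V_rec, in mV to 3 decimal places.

One LSB is 8.192 V / 2048 = 4.000 mV.
(-2.3312 − (−4.096))/0.004 = 441.2000; round gives code 441.
Code 441 maps back to (−4.096) + 441×0.004 V = -2.332 V.
Error = -2.3312 − (−2.332) = 0.0008 V = 0.800 mV.

0.800 mV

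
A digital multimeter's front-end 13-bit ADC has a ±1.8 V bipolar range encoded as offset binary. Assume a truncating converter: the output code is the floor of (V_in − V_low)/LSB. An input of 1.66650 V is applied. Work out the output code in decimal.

With 8192 levels over 3.6 V, one step is 439.45 µV.
(V_in − V_low)/LSB = (1.66650 − (−1.8)) / 0.000439453 = 7888.213.
Floor → code 7888.

code 7888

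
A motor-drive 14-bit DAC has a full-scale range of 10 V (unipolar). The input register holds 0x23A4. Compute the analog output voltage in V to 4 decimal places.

LSB = 10 V / 2^14 = 0.610 mV.
Code 0x23A4 = 9124 decimal.
V_out = 0 + 9124 × 0.000610352 V = 5.56885 V.

5.5688 V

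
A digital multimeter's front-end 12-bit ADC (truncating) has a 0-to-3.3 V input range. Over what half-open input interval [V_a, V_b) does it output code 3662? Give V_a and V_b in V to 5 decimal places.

LSB = 3.3/2^12 = 0.806 mV.
V_a = V_low + 3662·LSB = 2.95034 V; V_b = V_low + 3663·LSB = 2.95115 V.

[2.95034 V, 2.95115 V)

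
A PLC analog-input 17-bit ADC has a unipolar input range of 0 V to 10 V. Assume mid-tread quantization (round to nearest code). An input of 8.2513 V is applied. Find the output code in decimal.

code 108151

Full-scale span = 10 V; LSB = 10/2^17 = 76.29 µV.
(8.2513 − 0) / 7.62939e-05 = 108151.439 LSBs.
So the output code is 108151.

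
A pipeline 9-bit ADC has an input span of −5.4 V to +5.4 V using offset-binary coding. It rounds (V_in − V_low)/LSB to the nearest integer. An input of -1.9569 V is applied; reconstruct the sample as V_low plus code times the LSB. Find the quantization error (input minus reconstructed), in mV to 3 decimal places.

One LSB is 10.8 V / 512 = 21.094 mV.
Scaled input = 163.2284 LSBs, so code = 163.
V_rec = (−5.4) + 163·0.0210938 = -1.9617187 V.
V_in − V_rec = 0.00481875 V = 4.819 mV.

4.819 mV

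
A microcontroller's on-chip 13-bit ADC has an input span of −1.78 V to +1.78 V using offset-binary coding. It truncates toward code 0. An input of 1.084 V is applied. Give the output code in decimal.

LSB = 3.56 V / 8192 = 434.57 µV.
(V_in − V_low)/LSB = (1.084 − (−1.78)) / 0.00043457 = 6590.418.
⌊·⌋(6590.418) = 6590.

code 6590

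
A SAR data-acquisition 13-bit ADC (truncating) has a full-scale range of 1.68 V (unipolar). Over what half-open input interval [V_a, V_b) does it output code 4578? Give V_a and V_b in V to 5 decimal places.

[0.93885 V, 0.93905 V)

LSB = 1.68/2^13 = 205.08 µV.
V_a = V_low + 4578·LSB = 0.938848 V; V_b = V_low + 4579·LSB = 0.939053 V.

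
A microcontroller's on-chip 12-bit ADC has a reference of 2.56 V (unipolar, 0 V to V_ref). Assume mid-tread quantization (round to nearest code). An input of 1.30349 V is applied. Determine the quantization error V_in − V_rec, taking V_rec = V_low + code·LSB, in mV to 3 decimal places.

-0.260 mV

Step size: 2.56 V ÷ 2^12 = 0.625 mV.
Scaled input = 2085.5840 LSBs, so code = 2086.
Reconstructed: 1.30375 V.
Difference: -0.00026 V → -0.260 mV.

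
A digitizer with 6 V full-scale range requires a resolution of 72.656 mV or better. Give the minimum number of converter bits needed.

Number of steps required ≥ 6 V / 72.656 mV = 82.58.
Need 2^N ≥ 82.58; 2^6 = 64, 2^7 = 128.
Minimum N = 7.

7 bits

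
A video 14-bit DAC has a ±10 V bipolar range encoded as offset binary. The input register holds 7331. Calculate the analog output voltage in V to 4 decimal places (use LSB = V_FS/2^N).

-1.0510 V

LSB = 20 V / 2^14 = 1.221 mV.
V_out = (−10) + 7331 × 0.0012207 V = -1.05103 V.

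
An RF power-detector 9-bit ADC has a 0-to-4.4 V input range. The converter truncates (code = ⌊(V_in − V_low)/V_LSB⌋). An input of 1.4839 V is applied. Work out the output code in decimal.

Full-scale span = 4.4 V; LSB = 4.4/2^9 = 8.594 mV.
(1.4839 − 0) / 0.00859375 = 172.672 LSBs.
Floor → code 172.

code 172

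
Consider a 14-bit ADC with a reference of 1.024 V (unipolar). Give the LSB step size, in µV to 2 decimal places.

Full-scale span = 1.024 V.
LSB = 1.024 / 2^14 = 1.024 / 16384 = 6.25e-05 V = 62.50 µV.

62.50 µV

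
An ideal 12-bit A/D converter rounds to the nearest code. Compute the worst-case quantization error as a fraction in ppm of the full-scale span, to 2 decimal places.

122.07 ppm

Rounding → worst-case error = ½ LSB = V_FS/2^13, so 1e+06/8192 = 122.07 ppm of full scale.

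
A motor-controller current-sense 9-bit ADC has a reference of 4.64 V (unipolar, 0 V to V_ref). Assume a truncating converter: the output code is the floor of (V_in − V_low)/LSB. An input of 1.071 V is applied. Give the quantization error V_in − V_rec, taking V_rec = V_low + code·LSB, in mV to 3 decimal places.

1.625 mV

Step size: 4.64 V ÷ 2^9 = 9.062 mV.
Scaled input = 118.1793 LSBs, so code = 118.
Reconstructed: 1.069375 V.
Error = 1.071 − 1.069375 = 0.001625 V = 1.625 mV.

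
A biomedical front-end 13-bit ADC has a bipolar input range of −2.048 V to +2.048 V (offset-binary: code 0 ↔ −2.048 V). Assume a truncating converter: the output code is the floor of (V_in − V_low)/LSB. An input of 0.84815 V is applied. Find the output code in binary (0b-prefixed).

code 0b1011010100000 (decimal 5792)

LSB = 4.096 V / 8192 = 0.500 mV.
Input sits at 5792.300 steps above V_low.
Floor → code 5792.
In binary (0b-prefixed): 0b1011010100000.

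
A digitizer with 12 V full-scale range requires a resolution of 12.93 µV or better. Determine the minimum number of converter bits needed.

20 bits

Number of steps required ≥ 12 V / 12.93 µV = 928074.25.
Need 2^N ≥ 928074.25; 2^19 = 524288, 2^20 = 1048576.
Minimum N = 20.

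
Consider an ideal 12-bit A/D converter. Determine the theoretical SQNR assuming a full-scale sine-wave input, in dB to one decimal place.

74.0 dB

SNR ≈ 6.02·N + 1.76 dB = 6.02·12 + 1.76 = 74.00 dB.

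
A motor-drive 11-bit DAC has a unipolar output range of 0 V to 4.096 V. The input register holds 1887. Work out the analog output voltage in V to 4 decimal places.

3.7740 V

LSB = 4.096 V / 2^11 = 2.000 mV.
V_out = 0 + 1887 × 0.002 V = 3.774 V.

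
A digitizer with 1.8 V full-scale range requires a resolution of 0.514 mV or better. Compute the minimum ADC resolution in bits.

Number of steps required ≥ 1.8 V / 0.514 mV = 3501.95.
Need 2^N ≥ 3501.95; 2^11 = 2048, 2^12 = 4096.
Minimum N = 12.

12 bits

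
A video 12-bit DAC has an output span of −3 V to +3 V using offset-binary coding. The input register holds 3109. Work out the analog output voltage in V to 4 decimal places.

1.5542 V

LSB = 6 V / 2^12 = 1.465 mV.
V_out = (−3) + 3109 × 0.00146484 V = 1.5542 V.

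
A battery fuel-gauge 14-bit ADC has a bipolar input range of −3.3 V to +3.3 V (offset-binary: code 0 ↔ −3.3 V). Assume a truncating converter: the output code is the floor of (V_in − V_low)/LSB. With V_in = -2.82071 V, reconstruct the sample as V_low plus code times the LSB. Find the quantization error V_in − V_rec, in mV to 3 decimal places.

LSB = 6.6/2^14 = 402.83 µV.
(V_in − V_low)/LSB = (-2.82071 − (−3.3))/0.000402832 = 1189.8011 → code 1189 (floor).
Code 1189 maps back to (−3.3) + 1189×0.000402832 V = -2.8210327 V.
V_in − V_rec = 0.000322715 V = 0.323 mV.

0.323 mV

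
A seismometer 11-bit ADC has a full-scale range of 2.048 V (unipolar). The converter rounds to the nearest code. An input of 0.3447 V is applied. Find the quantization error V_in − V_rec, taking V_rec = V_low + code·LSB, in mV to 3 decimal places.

-0.300 mV

Step size: 2.048 V ÷ 2^11 = 1.000 mV.
(0.3447 − 0)/0.001 = 344.7000; round gives code 345.
V_rec = 0 + 345·0.001 = 0.345 V.
V_in − V_rec = -0.0003 V = -0.300 mV.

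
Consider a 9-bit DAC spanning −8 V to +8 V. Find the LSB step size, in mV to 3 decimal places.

31.250 mV

Full-scale span = 16 V.
LSB = 16 / 2^9 = 16 / 512 = 0.03125 V = 31.250 mV.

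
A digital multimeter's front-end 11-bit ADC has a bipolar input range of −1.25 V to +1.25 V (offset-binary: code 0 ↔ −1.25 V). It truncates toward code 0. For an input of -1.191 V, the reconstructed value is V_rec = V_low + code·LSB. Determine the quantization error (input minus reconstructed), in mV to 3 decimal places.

One LSB is 2.5 V / 2048 = 1.221 mV.
(-1.191 − (−1.25))/0.0012207 = 48.3328; ⌊·⌋ gives code 48.
Reconstructed: -1.1914062 V.
Error = -1.191 − (−1.1914062) = 0.00040625 V = 0.406 mV.

0.406 mV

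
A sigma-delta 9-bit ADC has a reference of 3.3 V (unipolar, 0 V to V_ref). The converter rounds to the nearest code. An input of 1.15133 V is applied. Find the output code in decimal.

Full-scale span = 3.3 V; LSB = 3.3/2^9 = 6.445 mV.
(V_in − V_low)/LSB = (1.15133 − 0) / 0.00644531 = 178.631.
Round → code 179.

code 179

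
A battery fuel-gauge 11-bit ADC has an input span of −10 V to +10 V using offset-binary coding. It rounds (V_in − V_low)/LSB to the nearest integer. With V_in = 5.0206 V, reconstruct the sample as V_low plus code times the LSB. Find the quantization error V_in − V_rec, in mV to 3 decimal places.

LSB = 20/2^11 = 9.766 mV.
(5.0206 − (−10))/0.00976562 = 1538.1094; round gives code 1538.
Reconstructed: 5.0195312 V.
Error = 5.0206 − 5.0195312 = 0.00106875 V = 1.069 mV.

1.069 mV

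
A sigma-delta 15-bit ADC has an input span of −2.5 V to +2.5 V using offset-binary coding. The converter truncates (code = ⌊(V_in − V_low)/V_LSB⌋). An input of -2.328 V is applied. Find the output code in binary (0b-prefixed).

code 0b10001100111 (decimal 1127)

Full-scale span = 5 V; LSB = 5/2^15 = 152.59 µV.
(-2.328 − (−2.5)) / 0.000152588 = 1127.219 LSBs.
⌊·⌋(1127.219) = 1127.
In binary (0b-prefixed): 0b10001100111.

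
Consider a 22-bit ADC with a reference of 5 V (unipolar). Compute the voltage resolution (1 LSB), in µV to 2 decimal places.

Full-scale span = 5 V.
LSB = 5 / 2^22 = 5 / 4194304 = 1.19209e-06 V = 1.19 µV.

1.19 µV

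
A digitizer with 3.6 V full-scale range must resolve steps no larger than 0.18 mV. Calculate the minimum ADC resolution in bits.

15 bits

Number of steps required ≥ 3.6 V / 0.18 mV = 20000.00.
Need 2^N ≥ 20000.00; 2^14 = 16384, 2^15 = 32768.
Minimum N = 15.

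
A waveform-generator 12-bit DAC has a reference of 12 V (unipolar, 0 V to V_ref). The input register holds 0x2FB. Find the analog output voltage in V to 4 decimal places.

2.2354 V

LSB = 12 V / 2^12 = 2.930 mV.
Code 0x2FB = 763 decimal.
V_out = 0 + 763 × 0.00292969 V = 2.23535 V.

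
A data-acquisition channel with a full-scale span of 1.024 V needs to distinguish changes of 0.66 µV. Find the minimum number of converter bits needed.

21 bits

Number of steps required ≥ 1.024 V / 0.66 µV = 1551515.15.
Need 2^N ≥ 1551515.15; 2^20 = 1048576, 2^21 = 2097152.
Minimum N = 21.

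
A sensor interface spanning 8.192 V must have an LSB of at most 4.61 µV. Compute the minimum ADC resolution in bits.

21 bits

Number of steps required ≥ 8.192 V / 4.61 µV = 1777006.51.
Need 2^N ≥ 1777006.51; 2^20 = 1048576, 2^21 = 2097152.
Minimum N = 21.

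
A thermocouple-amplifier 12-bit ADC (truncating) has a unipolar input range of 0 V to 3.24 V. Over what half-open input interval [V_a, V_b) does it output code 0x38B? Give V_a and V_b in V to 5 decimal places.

LSB = 3.24/2^12 = 0.791 mV.
Code 0x38B = 907 decimal.
V_a = V_low + 907·LSB = 0.717451 V; V_b = V_low + 908·LSB = 0.718242 V.

[0.71745 V, 0.71824 V)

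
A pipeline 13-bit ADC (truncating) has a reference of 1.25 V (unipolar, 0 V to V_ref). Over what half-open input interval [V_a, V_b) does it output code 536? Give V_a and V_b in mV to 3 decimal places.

LSB = 1.25/2^13 = 152.59 µV.
V_a = V_low + 536·LSB = 0.0817871 V; V_b = V_low + 537·LSB = 0.0819397 V.

[81.787 mV, 81.940 mV)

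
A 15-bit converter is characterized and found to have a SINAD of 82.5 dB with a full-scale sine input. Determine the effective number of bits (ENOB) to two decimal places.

13.41 bits

ENOB = (SINAD − 1.76) / 6.02 = (82.5 − 1.76)/6.02 = 13.412.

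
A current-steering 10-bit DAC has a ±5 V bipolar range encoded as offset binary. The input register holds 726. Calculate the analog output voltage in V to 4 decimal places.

2.0898 V

LSB = 10 V / 2^10 = 9.766 mV.
V_out = (−5) + 726 × 0.00976562 V = 2.08984 V.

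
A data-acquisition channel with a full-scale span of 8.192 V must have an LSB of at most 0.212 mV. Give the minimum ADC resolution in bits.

16 bits

Number of steps required ≥ 8.192 V / 0.212 mV = 38641.51.
Need 2^N ≥ 38641.51; 2^15 = 32768, 2^16 = 65536.
Minimum N = 16.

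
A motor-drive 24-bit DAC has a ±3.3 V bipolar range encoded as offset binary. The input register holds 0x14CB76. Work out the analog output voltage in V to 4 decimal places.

LSB = 6.6 V / 2^24 = 0.39 µV.
Code 0x14CB76 = 1362806 decimal.
V_out = (−3.3) + 1362806 × 3.93391e-07 V = -2.76388 V.

-2.7639 V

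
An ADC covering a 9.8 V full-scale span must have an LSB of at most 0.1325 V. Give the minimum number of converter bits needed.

Number of steps required ≥ 9.8 V / 0.1325 V = 73.96.
Need 2^N ≥ 73.96; 2^6 = 64, 2^7 = 128.
Minimum N = 7.

7 bits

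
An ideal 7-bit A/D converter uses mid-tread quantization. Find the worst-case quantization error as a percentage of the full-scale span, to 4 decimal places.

Rounding → worst-case error = ½ LSB = V_FS/2^8, so 100/256 = 0.390625 % of full scale.

0.3906 %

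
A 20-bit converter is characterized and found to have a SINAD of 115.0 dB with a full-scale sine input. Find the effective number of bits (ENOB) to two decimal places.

18.81 bits

ENOB = (SINAD − 1.76) / 6.02 = (115.0 − 1.76)/6.02 = 18.811.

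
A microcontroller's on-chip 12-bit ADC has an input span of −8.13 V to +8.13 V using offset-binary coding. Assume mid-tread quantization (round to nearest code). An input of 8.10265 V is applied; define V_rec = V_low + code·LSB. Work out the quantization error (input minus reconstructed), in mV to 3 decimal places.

0.438 mV

Step size: 16.26 V ÷ 2^12 = 3.970 mV.
(V_in − V_low)/LSB = (8.10265 − (−8.13))/0.00396973 = 4089.1104 → code 4089 (round).
Reconstructed: 8.1022119 V.
V_in − V_rec = 0.000438086 V = 0.438 mV.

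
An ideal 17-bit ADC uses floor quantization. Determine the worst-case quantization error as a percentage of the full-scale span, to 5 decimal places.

Truncating → worst-case error = 1 LSB = V_FS/2^17, so 100/131072 = 0.000762939 % of full scale.

0.00076 %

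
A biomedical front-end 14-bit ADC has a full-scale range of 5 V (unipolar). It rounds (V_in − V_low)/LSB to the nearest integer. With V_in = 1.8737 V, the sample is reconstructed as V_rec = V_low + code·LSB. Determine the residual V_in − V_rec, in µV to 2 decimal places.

One LSB is 5 V / 16384 = 305.18 µV.
(V_in − V_low)/LSB = (1.8737 − 0)/0.000305176 = 6139.7402 → code 6140 (round).
V_rec = 0 + 6140·0.000305176 = 1.8737793 V.
V_in − V_rec = -7.92969e-05 V = -79.30 µV.

-79.30 µV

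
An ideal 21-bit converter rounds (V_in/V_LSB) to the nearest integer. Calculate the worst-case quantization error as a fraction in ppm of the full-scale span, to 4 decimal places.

0.2384 ppm

Rounding → worst-case error = ½ LSB = V_FS/2^22, so 1e+06/4194304 = 0.238419 ppm of full scale.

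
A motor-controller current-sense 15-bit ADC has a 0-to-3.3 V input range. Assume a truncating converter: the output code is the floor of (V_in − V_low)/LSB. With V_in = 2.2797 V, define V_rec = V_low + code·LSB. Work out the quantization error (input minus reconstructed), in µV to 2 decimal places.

73.54 µV

LSB = 3.3/2^15 = 100.71 µV.
(2.2797 − 0)/0.000100708 = 22636.7302; ⌊·⌋ gives code 22636.
V_rec = 0 + 22636·0.000100708 = 2.2796265 V.
Difference: 7.35352e-05 V → 73.54 µV.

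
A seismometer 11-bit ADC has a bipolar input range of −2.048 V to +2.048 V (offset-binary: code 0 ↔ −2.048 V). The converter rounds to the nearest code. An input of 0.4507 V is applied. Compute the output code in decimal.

code 1249

With 2048 levels over 4.096 V, one step is 2.000 mV.
(V_in − V_low)/LSB = (0.4507 − (−2.048)) / 0.002 = 1249.350.
round(1249.350) = 1249.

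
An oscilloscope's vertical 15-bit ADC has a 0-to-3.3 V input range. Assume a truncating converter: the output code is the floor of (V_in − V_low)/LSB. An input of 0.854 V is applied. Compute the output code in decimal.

Full-scale span = 3.3 V; LSB = 3.3/2^15 = 100.71 µV.
Input sits at 8479.961 steps above V_low.
Floor → code 8479.

code 8479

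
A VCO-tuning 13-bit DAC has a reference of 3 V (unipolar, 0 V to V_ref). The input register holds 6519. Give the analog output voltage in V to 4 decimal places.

2.3873 V

LSB = 3 V / 2^13 = 366.21 µV.
V_out = 0 + 6519 × 0.000366211 V = 2.38733 V.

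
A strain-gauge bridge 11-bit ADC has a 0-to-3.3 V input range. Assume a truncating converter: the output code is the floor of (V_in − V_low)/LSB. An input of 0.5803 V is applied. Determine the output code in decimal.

Full-scale span = 3.3 V; LSB = 3.3/2^11 = 1.611 mV.
(0.5803 − 0) / 0.00161133 = 360.138 LSBs.
⌊·⌋(360.138) = 360.

code 360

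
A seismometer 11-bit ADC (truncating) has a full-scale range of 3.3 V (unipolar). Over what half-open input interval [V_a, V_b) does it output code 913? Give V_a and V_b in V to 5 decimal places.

LSB = 3.3/2^11 = 1.611 mV.
V_a = V_low + 913·LSB = 1.47114 V; V_b = V_low + 914·LSB = 1.47275 V.

[1.47114 V, 1.47275 V)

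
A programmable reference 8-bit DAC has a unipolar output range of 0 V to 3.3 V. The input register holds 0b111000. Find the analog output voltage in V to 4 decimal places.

LSB = 3.3 V / 2^8 = 12.891 mV.
Code 0b111000 = 56 decimal.
V_out = 0 + 56 × 0.0128906 V = 0.721875 V.

0.7219 V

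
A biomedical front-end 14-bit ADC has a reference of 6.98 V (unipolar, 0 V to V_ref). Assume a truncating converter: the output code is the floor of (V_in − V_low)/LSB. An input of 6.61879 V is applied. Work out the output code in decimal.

code 15536

Full-scale span = 6.98 V; LSB = 6.98/2^14 = 426.03 µV.
(V_in − V_low)/LSB = (6.61879 − 0) / 0.000426025 = 15536.140.
Floor → code 15536.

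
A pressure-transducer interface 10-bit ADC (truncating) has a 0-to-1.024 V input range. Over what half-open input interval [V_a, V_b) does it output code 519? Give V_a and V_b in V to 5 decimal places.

LSB = 1.024/2^10 = 1.000 mV.
V_a = V_low + 519·LSB = 0.519 V; V_b = V_low + 520·LSB = 0.52 V.

[0.51900 V, 0.52000 V)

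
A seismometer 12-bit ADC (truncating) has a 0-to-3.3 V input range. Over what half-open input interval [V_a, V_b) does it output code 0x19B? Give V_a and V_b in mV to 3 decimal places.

LSB = 3.3/2^12 = 0.806 mV.
Code 0x19B = 411 decimal.
V_a = V_low + 411·LSB = 0.331128 V; V_b = V_low + 412·LSB = 0.331934 V.

[331.128 mV, 331.934 mV)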